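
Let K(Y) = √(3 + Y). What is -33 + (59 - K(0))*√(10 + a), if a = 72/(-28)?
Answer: -33 + 2*√91*(59 - √3)/7 ≈ 123.09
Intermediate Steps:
a = -18/7 (a = 72*(-1/28) = -18/7 ≈ -2.5714)
-33 + (59 - K(0))*√(10 + a) = -33 + (59 - √(3 + 0))*√(10 - 18/7) = -33 + (59 - √3)*√(52/7) = -33 + (59 - √3)*(2*√91/7) = -33 + 2*√91*(59 - √3)/7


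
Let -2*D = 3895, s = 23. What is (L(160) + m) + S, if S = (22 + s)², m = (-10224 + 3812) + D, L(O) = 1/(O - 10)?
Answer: -475087/75 ≈ -6334.5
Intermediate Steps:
D = -3895/2 (D = -½*3895 = -3895/2 ≈ -1947.5)
L(O) = 1/(-10 + O)
m = -16719/2 (m = (-10224 + 3812) - 3895/2 = -6412 - 3895/2 = -16719/2 ≈ -8359.5)
S = 2025 (S = (22 + 23)² = 45² = 2025)
(L(160) + m) + S = (1/(-10 + 160) - 16719/2) + 2025 = (1/150 - 16719/2) + 2025 = -626962/75 + 2025 = -475087/75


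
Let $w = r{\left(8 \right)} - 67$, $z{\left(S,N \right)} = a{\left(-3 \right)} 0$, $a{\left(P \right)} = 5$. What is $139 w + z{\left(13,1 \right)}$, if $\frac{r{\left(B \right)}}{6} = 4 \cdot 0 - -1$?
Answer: $-8479$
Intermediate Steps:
$r{\left(B \right)} = 6$ ($r{\left(B \right)} = 6 \left(4 \cdot 0 - -1\right) = 6 \left(0 + 1\right) = 6 \cdot 1 = 6$)
$z{\left(S,N \right)} = 0$ ($z{\left(S,N \right)} = 5 \cdot 0 = 0$)
$w = -61$ ($w = 6 - 67 = -61$)
$139 w + z{\left(13,1 \right)} = 139 \left(-61\right) + 0 = -8479 + 0 = -8479$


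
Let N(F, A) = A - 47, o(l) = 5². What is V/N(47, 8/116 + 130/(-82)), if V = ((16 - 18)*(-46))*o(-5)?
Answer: -1367350/28843 ≈ -47.407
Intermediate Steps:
o(l) = 25
N(F, A) = -47 + A
V = 2300 (V = ((16 - 18)*(-46))*25 = -2*(-46)*25 = 92*25 = 2300)
V/N(47, 8/116 + 130/(-82)) = 2300/(-47 + (8/116 + 130/(-82))) = 2300/(-47 + (8*(1/116) + 130*(-1/82))) = 2300/(-47 + (2/29 - 65/41)) = 2300/(-47 - 1803/1189) = 2300/(-57686/1189) = 2300*(-1189/57686) = -1367350/28843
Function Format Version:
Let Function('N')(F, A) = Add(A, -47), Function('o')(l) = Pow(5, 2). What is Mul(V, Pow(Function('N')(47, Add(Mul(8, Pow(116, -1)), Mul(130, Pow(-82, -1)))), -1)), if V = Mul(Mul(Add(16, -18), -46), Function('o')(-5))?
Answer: Rational(-1367350, 28843) ≈ -47.407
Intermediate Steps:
Function('o')(l) = 25
Function('N')(F, A) = Add(-47, A)
V = 2300 (V = Mul(Mul(Add(16, -18), -46), 25) = Mul(Mul(-2, -46), 25) = Mul(92, 25) = 2300)
Mul(V, Pow(Function('N')(47, Add(Mul(8, Pow(116, -1)), Mul(130, Pow(-82, -1)))), -1)) = Mul(2300, Pow(Add(-47, Add(Mul(8, Pow(116, -1)), Mul(130, Pow(-82, -1)))), -1)) = Mul(2300, Pow(Add(-47, Add(Mul(8, Rational(1, 116)), Mul(130, Rational(-1, 82)))), -1)) = Mul(2300, Pow(Add(-47, Add(Rational(2, 29), Rational(-65, 41))), -1)) = Mul(2300, Pow(Add(-47, Rational(-1803, 1189)), -1)) = Mul(2300, Pow(Rational(-57686, 1189), -1)) = Mul(2300, Rational(-1189, 57686)) = Rational(-1367350, 28843)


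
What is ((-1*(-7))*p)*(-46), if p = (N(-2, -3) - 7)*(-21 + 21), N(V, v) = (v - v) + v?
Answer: 0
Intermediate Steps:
N(V, v) = v (N(V, v) = 0 + v = v)
p = 0 (p = (-3 - 7)*(-21 + 21) = -10*0 = 0)
((-1*(-7))*p)*(-46) = (-1*(-7)*0)*(-46) = (7*0)*(-46) = 0*(-46) = 0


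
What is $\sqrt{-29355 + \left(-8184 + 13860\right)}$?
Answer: $3 i \sqrt{2631} \approx 153.88 i$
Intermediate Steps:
$\sqrt{-29355 + \left(-8184 + 13860\right)} = \sqrt{-29355 + 5676} = \sqrt{-23679} = 3 i \sqrt{2631}$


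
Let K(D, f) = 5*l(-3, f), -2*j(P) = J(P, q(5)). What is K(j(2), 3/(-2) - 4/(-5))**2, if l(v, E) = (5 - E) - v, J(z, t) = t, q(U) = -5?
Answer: 7569/4 ≈ 1892.3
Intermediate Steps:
j(P) = 5/2 (j(P) = -1/2*(-5) = 5/2)
l(v, E) = 5 - E - v
K(D, f) = 40 - 5*f (K(D, f) = 5*(5 - f - 1*(-3)) = 5*(5 - f + 3) = 5*(8 - f) = 40 - 5*f)
K(j(2), 3/(-2) - 4/(-5))**2 = (40 - 5*(3/(-2) - 4/(-5)))**2 = (40 - 5*(3*(-1/2) - 4*(-1/5)))**2 = (40 - 5*(-3/2 + 4/5))**2 = (40 - 5*(-7/10))**2 = (40 + 7/2)**2 = (87/2)**2 = 7569/4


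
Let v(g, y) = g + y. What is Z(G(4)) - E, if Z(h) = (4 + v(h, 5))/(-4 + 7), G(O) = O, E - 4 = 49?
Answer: -146/3 ≈ -48.667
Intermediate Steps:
E = 53 (E = 4 + 49 = 53)
Z(h) = 3 + h/3 (Z(h) = (4 + (h + 5))/(-4 + 7) = (4 + (5 + h))/3 = (9 + h)*(1/3) = 3 + h/3)
Z(G(4)) - E = (3 + (1/3)*4) - 1*53 = (3 + 4/3) - 53 = 13/3 - 53 = -146/3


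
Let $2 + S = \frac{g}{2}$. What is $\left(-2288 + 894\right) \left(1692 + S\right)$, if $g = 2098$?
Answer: $-3818166$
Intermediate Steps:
$S = 1047$ ($S = -2 + \frac{2098}{2} = -2 + 2098 \cdot \frac{1}{2} = -2 + 1049 = 1047$)
$\left(-2288 + 894\right) \left(1692 + S\right) = \left(-2288 + 894\right) \left(1692 + 1047\right) = \left(-1394\right) 2739 = -3818166$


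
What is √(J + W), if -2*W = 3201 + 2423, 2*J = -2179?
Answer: 51*I*√6/2 ≈ 62.462*I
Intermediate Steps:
J = -2179/2 (J = (½)*(-2179) = -2179/2 ≈ -1089.5)
W = -2812 (W = -(3201 + 2423)/2 = -½*5624 = -2812)
√(J + W) = √(-2179/2 - 2812) = √(-7803/2) = 51*I*√6/2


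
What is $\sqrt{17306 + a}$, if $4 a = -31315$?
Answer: $\frac{\sqrt{37909}}{2} \approx 97.351$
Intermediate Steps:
$a = - \frac{31315}{4}$ ($a = \frac{1}{4} \left(-31315\right) = - \frac{31315}{4} \approx -7828.8$)
$\sqrt{17306 + a} = \sqrt{17306 - \frac{31315}{4}} = \sqrt{\frac{37909}{4}} = \frac{\sqrt{37909}}{2}$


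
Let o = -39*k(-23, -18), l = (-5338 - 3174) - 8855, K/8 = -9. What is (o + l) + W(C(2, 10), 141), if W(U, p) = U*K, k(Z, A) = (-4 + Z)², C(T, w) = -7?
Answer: -45294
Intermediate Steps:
K = -72 (K = 8*(-9) = -72)
W(U, p) = -72*U (W(U, p) = U*(-72) = -72*U)
l = -17367 (l = -8512 - 8855 = -17367)
o = -28431 (o = -39*(-4 - 23)² = -39*(-27)² = -39*729 = -28431)
(o + l) + W(C(2, 10), 141) = (-28431 - 17367) - 72*(-7) = -45798 + 504 = -45294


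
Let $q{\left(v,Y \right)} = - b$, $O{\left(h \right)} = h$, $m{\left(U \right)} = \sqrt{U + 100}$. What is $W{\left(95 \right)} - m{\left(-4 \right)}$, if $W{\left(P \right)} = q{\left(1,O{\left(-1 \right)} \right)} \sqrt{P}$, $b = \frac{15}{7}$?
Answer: $- 4 \sqrt{6} - \frac{15 \sqrt{95}}{7} \approx -30.684$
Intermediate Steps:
$m{\left(U \right)} = \sqrt{100 + U}$
$b = \frac{15}{7}$ ($b = 15 \cdot \frac{1}{7} = \frac{15}{7} \approx 2.1429$)
$q{\left(v,Y \right)} = - \frac{15}{7}$ ($q{\left(v,Y \right)} = \left(-1\right) \frac{15}{7} = - \frac{15}{7}$)
$W{\left(P \right)} = - \frac{15 \sqrt{P}}{7}$
$W{\left(95 \right)} - m{\left(-4 \right)} = - \frac{15 \sqrt{95}}{7} - \sqrt{100 - 4} = - \frac{15 \sqrt{95}}{7} - \sqrt{96} = - \frac{15 \sqrt{95}}{7} - 4 \sqrt{6} = - 4 \sqrt{6} - \frac{15 \sqrt{95}}{7}$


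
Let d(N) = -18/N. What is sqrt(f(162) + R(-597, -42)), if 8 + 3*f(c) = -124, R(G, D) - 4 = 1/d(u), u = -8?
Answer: 2*I*sqrt(89)/3 ≈ 6.2893*I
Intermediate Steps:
R(G, D) = 40/9 (R(G, D) = 4 + 1/(-18/(-8)) = 4 + 1/(-18*(-1/8)) = 4 + 1/(9/4) = 4 + 4/9 = 40/9)
f(c) = -44 (f(c) = -8/3 + (1/3)*(-124) = -8/3 - 124/3 = -44)
sqrt(f(162) + R(-597, -42)) = sqrt(-44 + 40/9) = sqrt(-356/9) = 2*I*sqrt(89)/3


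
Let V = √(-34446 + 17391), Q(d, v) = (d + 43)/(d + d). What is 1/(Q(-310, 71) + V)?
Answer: 55180/2185337763 - 384400*I*√1895/2185337763 ≈ 2.525e-5 - 0.0076572*I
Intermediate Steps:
Q(d, v) = (43 + d)/(2*d) (Q(d, v) = (43 + d)/((2*d)) = (43 + d)*(1/(2*d)) = (43 + d)/(2*d))
V = 3*I*√1895 (V = √(-17055) = 3*I*√1895 ≈ 130.59*I)
1/(Q(-310, 71) + V) = 1/((½)*(43 - 310)/(-310) + 3*I*√1895) = 1/((½)*(-1/310)*(-267) + 3*I*√1895) = 1/(267/620 + 3*I*√1895)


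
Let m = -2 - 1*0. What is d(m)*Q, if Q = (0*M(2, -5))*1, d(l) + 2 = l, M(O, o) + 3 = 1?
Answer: 0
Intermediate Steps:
M(O, o) = -2 (M(O, o) = -3 + 1 = -2)
m = -2 (m = -2 + 0 = -2)
d(l) = -2 + l
Q = 0 (Q = (0*(-2))*1 = 0*1 = 0)
d(m)*Q = (-2 - 2)*0 = -4*0 = 0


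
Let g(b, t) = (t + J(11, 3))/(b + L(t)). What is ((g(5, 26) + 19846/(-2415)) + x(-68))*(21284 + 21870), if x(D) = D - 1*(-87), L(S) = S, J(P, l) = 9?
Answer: 38481889036/74865 ≈ 5.1402e+5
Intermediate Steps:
x(D) = 87 + D (x(D) = D + 87 = 87 + D)
g(b, t) = (9 + t)/(b + t) (g(b, t) = (t + 9)/(b + t) = (9 + t)/(b + t))
((g(5, 26) + 19846/(-2415)) + x(-68))*(21284 + 21870) = (((9 + 26)/(5 + 26) + 19846/(-2415)) + (87 - 68))*(21284 + 21870) = ((35/31 + 19846*(-1/2415)) + 19)*43154 = (((1/31)*35 - 19846/2415) + 19)*43154 = ((35/31 - 19846/2415) + 19)*43154 = (-530701/74865 + 19)*43154 = (891734/74865)*43154 = 38481889036/74865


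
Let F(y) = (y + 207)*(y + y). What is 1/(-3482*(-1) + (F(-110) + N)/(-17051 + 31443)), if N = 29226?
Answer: 7196/25060415 ≈ 0.00028715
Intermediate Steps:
F(y) = 2*y*(207 + y) (F(y) = (207 + y)*(2*y) = 2*y*(207 + y))
1/(-3482*(-1) + (F(-110) + N)/(-17051 + 31443)) = 1/(-3482*(-1) + (2*(-110)*(207 - 110) + 29226)/(-17051 + 31443)) = 1/(3482 + (2*(-110)*97 + 29226)/14392) = 1/(3482 + (-21340 + 29226)*(1/14392)) = 1/(3482 + 7886*(1/14392)) = 1/(3482 + 3943/7196) = 1/(25060415/7196) = 7196/25060415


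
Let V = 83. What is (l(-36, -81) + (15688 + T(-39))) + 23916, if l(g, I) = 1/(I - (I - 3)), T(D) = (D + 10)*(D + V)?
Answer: 114985/3 ≈ 38328.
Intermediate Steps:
T(D) = (10 + D)*(83 + D) (T(D) = (D + 10)*(D + 83) = (10 + D)*(83 + D))
l(g, I) = ⅓ (l(g, I) = 1/(I - (-3 + I)) = 1/(I + (3 - I)) = 1/3 = ⅓)
(l(-36, -81) + (15688 + T(-39))) + 23916 = (⅓ + (15688 + (830 + (-39)² + 93*(-39)))) + 23916 = (⅓ + (15688 + (830 + 1521 - 3627))) + 23916 = (⅓ + (15688 - 1276)) + 23916 = (⅓ + 14412) + 23916 = 43237/3 + 23916 = 114985/3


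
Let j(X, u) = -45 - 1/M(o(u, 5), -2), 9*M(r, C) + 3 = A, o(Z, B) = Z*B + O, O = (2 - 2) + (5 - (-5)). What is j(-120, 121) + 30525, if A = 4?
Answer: 30471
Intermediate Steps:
O = 10 (O = 0 + (5 - 1*(-5)) = 0 + (5 + 5) = 0 + 10 = 10)
o(Z, B) = 10 + B*Z (o(Z, B) = Z*B + 10 = B*Z + 10 = 10 + B*Z)
M(r, C) = 1/9 (M(r, C) = -1/3 + (1/9)*4 = -1/3 + 4/9 = 1/9)
j(X, u) = -54 (j(X, u) = -45 - 1/1/9 = -45 - 1*9 = -45 - 9 = -54)
j(-120, 121) + 30525 = -54 + 30525 = 30471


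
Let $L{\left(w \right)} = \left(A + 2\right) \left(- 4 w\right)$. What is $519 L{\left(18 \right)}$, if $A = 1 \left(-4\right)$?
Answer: $74736$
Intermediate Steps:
$A = -4$
$L{\left(w \right)} = 8 w$ ($L{\left(w \right)} = \left(-4 + 2\right) \left(- 4 w\right) = - 2 \left(- 4 w\right) = 8 w$)
$519 L{\left(18 \right)} = 519 \cdot 8 \cdot 18 = 519 \cdot 144 = 74736$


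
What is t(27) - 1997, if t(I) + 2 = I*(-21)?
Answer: -2566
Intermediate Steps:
t(I) = -2 - 21*I (t(I) = -2 + I*(-21) = -2 - 21*I)
t(27) - 1997 = (-2 - 21*27) - 1997 = (-2 - 567) - 1997 = -569 - 1997 = -2566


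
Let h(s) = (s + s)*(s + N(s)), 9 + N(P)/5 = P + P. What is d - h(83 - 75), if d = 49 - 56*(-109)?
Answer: 5465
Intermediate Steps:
N(P) = -45 + 10*P (N(P) = -45 + 5*(P + P) = -45 + 5*(2*P) = -45 + 10*P)
h(s) = 2*s*(-45 + 11*s) (h(s) = (s + s)*(s + (-45 + 10*s)) = (2*s)*(-45 + 11*s) = 2*s*(-45 + 11*s))
d = 6153 (d = 49 + 6104 = 6153)
d - h(83 - 75) = 6153 - 2*(83 - 75)*(-45 + 11*(83 - 75)) = 6153 - 2*8*(-45 + 11*8) = 6153 - 2*8*(-45 + 88) = 6153 - 2*8*43 = 6153 - 1*688 = 6153 - 688 = 5465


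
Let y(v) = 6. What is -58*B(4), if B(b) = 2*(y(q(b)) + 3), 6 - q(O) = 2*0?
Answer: -1044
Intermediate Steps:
q(O) = 6 (q(O) = 6 - 2*0 = 6 - 1*0 = 6 + 0 = 6)
B(b) = 18 (B(b) = 2*(6 + 3) = 2*9 = 18)
-58*B(4) = -58*18 = -1044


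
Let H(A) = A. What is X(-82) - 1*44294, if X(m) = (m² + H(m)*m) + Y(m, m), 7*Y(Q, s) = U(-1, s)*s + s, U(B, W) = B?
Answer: -30846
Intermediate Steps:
Y(Q, s) = 0 (Y(Q, s) = (-s + s)/7 = (⅐)*0 = 0)
X(m) = 2*m² (X(m) = (m² + m*m) + 0 = (m² + m²) + 0 = 2*m² + 0 = 2*m²)
X(-82) - 1*44294 = 2*(-82)² - 1*44294 = 2*6724 - 44294 = 13448 - 44294 = -30846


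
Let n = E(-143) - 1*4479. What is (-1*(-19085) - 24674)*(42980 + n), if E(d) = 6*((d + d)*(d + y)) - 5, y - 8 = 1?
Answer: -1500311160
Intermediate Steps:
y = 9 (y = 8 + 1 = 9)
E(d) = -5 + 12*d*(9 + d) (E(d) = 6*((d + d)*(d + 9)) - 5 = 6*((2*d)*(9 + d)) - 5 = 6*(2*d*(9 + d)) - 5 = 12*d*(9 + d) - 5 = -5 + 12*d*(9 + d))
n = 225460 (n = (-5 + 12*(-143)**2 + 108*(-143)) - 1*4479 = (-5 + 12*20449 - 15444) - 4479 = (-5 + 245388 - 15444) - 4479 = 229939 - 4479 = 225460)
(-1*(-19085) - 24674)*(42980 + n) = (-1*(-19085) - 24674)*(42980 + 225460) = (19085 - 24674)*268440 = -5589*268440 = -1500311160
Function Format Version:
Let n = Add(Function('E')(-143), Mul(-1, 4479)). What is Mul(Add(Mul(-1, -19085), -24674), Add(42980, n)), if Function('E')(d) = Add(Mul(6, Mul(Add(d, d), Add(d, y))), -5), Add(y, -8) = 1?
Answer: -1500311160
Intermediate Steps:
y = 9 (y = Add(8, 1) = 9)
Function('E')(d) = Add(-5, Mul(12, d, Add(9, d))) (Function('E')(d) = Add(Mul(6, Mul(Add(d, d), Add(d, 9))), -5) = Add(Mul(6, Mul(Mul(2, d), Add(9, d))), -5) = Add(Mul(6, Mul(2, d, Add(9, d))), -5) = Add(Mul(12, d, Add(9, d)), -5) = Add(-5, Mul(12, d, Add(9, d))))
n = 225460 (n = Add(Add(-5, Mul(12, Pow(-143, 2)), Mul(108, -143)), Mul(-1, 4479)) = Add(Add(-5, Mul(12, 20449), -15444), -4479) = Add(Add(-5, 245388, -15444), -4479) = Add(229939, -4479) = 225460)
Mul(Add(Mul(-1, -19085), -24674), Add(42980, n)) = Mul(Add(Mul(-1, -19085), -24674), Add(42980, 225460)) = Mul(Add(19085, -24674), 268440) = Mul(-5589, 268440) = -1500311160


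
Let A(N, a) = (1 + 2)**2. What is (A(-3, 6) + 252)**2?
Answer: 68121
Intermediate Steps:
A(N, a) = 9 (A(N, a) = 3**2 = 9)
(A(-3, 6) + 252)**2 = (9 + 252)**2 = 261**2 = 68121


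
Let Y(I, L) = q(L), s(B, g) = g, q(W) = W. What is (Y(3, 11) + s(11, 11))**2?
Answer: 484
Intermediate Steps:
Y(I, L) = L
(Y(3, 11) + s(11, 11))**2 = (11 + 11)**2 = 22**2 = 484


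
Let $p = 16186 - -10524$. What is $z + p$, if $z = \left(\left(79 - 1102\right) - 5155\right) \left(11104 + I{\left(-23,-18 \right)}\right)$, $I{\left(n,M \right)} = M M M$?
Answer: $-32543706$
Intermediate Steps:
$I{\left(n,M \right)} = M^{3}$ ($I{\left(n,M \right)} = M^{2} M = M^{3}$)
$p = 26710$ ($p = 16186 + 10524 = 26710$)
$z = -32570416$ ($z = \left(\left(79 - 1102\right) - 5155\right) \left(11104 + \left(-18\right)^{3}\right) = \left(\left(79 - 1102\right) - 5155\right) \left(11104 - 5832\right) = \left(-1023 - 5155\right) 5272 = \left(-6178\right) 5272 = -32570416$)
$z + p = -32570416 + 26710 = -32543706$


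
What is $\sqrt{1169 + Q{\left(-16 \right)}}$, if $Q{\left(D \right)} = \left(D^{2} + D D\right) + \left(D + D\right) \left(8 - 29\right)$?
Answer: $\sqrt{2353} \approx 48.508$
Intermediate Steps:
$Q{\left(D \right)} = - 42 D + 2 D^{2}$ ($Q{\left(D \right)} = \left(D^{2} + D^{2}\right) + 2 D \left(-21\right) = 2 D^{2} - 42 D = - 42 D + 2 D^{2}$)
$\sqrt{1169 + Q{\left(-16 \right)}} = \sqrt{1169 + 2 \left(-16\right) \left(-21 - 16\right)} = \sqrt{1169 + 2 \left(-16\right) \left(-37\right)} = \sqrt{1169 + 1184} = \sqrt{2353}$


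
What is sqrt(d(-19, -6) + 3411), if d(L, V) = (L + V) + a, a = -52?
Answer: sqrt(3334) ≈ 57.741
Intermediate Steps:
d(L, V) = -52 + L + V (d(L, V) = (L + V) - 52 = -52 + L + V)
sqrt(d(-19, -6) + 3411) = sqrt((-52 - 19 - 6) + 3411) = sqrt(-77 + 3411) = sqrt(3334)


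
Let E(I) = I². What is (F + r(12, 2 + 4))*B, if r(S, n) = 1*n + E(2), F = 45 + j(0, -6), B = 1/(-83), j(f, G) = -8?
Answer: -47/83 ≈ -0.56627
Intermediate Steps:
B = -1/83 ≈ -0.012048
F = 37 (F = 45 - 8 = 37)
r(S, n) = 4 + n (r(S, n) = 1*n + 2² = n + 4 = 4 + n)
(F + r(12, 2 + 4))*B = (37 + (4 + (2 + 4)))*(-1/83) = (37 + (4 + 6))*(-1/83) = (37 + 10)*(-1/83) = 47*(-1/83) = -47/83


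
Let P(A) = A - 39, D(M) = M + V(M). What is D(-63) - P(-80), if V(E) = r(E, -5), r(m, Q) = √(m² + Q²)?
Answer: 56 + √3994 ≈ 119.20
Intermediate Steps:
r(m, Q) = √(Q² + m²)
V(E) = √(25 + E²) (V(E) = √((-5)² + E²) = √(25 + E²))
D(M) = M + √(25 + M²)
P(A) = -39 + A
D(-63) - P(-80) = (-63 + √(25 + (-63)²)) - (-39 - 80) = (-63 + √(25 + 3969)) - 1*(-119) = (-63 + √3994) + 119 = 56 + √3994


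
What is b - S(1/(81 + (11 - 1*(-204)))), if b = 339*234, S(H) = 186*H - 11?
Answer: 11741783/148 ≈ 79336.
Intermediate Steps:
S(H) = -11 + 186*H
b = 79326
b - S(1/(81 + (11 - 1*(-204)))) = 79326 - (-11 + 186/(81 + (11 - 1*(-204)))) = 79326 - (-11 + 186/(81 + (11 + 204))) = 79326 - (-11 + 186/(81 + 215)) = 79326 - (-11 + 186/296) = 79326 - (-11 + 186*(1/296)) = 79326 - (-11 + 93/148) = 79326 - 1*(-1535/148) = 79326 + 1535/148 = 11741783/148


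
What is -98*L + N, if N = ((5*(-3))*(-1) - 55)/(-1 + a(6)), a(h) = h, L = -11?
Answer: 1070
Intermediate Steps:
N = -8 (N = ((5*(-3))*(-1) - 55)/(-1 + 6) = (-15*(-1) - 55)/5 = (15 - 55)*(⅕) = -40*⅕ = -8)
-98*L + N = -98*(-11) - 8 = 1078 - 8 = 1070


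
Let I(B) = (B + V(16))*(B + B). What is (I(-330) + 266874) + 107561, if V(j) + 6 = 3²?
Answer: 590255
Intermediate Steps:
V(j) = 3 (V(j) = -6 + 3² = -6 + 9 = 3)
I(B) = 2*B*(3 + B) (I(B) = (B + 3)*(B + B) = (3 + B)*(2*B) = 2*B*(3 + B))
(I(-330) + 266874) + 107561 = (2*(-330)*(3 - 330) + 266874) + 107561 = (2*(-330)*(-327) + 266874) + 107561 = (215820 + 266874) + 107561 = 482694 + 107561 = 590255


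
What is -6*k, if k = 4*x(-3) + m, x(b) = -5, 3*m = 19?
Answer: 82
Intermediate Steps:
m = 19/3 (m = (⅓)*19 = 19/3 ≈ 6.3333)
k = -41/3 (k = 4*(-5) + 19/3 = -20 + 19/3 = -41/3 ≈ -13.667)
-6*k = -6*(-41/3) = 82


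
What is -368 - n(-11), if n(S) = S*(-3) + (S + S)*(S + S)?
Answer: -885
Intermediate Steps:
n(S) = -3*S + 4*S² (n(S) = -3*S + (2*S)*(2*S) = -3*S + 4*S²)
-368 - n(-11) = -368 - (-11)*(-3 + 4*(-11)) = -368 - (-11)*(-3 - 44) = -368 - (-11)*(-47) = -368 - 1*517 = -368 - 517 = -885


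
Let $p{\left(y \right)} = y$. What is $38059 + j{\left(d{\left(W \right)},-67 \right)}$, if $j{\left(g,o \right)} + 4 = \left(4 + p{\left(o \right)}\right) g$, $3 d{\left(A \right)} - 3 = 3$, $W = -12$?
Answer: $37929$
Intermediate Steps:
$d{\left(A \right)} = 2$ ($d{\left(A \right)} = 1 + \frac{1}{3} \cdot 3 = 1 + 1 = 2$)
$j{\left(g,o \right)} = -4 + g \left(4 + o\right)$ ($j{\left(g,o \right)} = -4 + \left(4 + o\right) g = -4 + g \left(4 + o\right)$)
$38059 + j{\left(d{\left(W \right)},-67 \right)} = 38059 + \left(-4 + 4 \cdot 2 + 2 \left(-67\right)\right) = 38059 - 130 = 37929$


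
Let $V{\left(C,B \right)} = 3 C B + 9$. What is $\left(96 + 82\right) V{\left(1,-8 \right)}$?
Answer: $-2670$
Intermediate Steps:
$V{\left(C,B \right)} = 9 + 3 B C$ ($V{\left(C,B \right)} = 3 B C + 9 = 9 + 3 B C$)
$\left(96 + 82\right) V{\left(1,-8 \right)} = \left(96 + 82\right) \left(9 + 3 \left(-8\right) 1\right) = 178 \left(9 - 24\right) = 178 \left(-15\right) = -2670$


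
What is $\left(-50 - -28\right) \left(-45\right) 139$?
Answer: $137610$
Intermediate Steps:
$\left(-50 - -28\right) \left(-45\right) 139 = \left(-50 + 28\right) \left(-45\right) 139 = \left(-22\right) \left(-45\right) 139 = 990 \cdot 139 = 137610$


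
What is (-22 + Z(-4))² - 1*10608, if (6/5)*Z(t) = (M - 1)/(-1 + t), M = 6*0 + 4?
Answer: -40407/4 ≈ -10102.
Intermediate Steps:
M = 4 (M = 0 + 4 = 4)
Z(t) = 5/(2*(-1 + t)) (Z(t) = 5*((4 - 1)/(-1 + t))/6 = 5*(3/(-1 + t))/6 = 5/(2*(-1 + t)))
(-22 + Z(-4))² - 1*10608 = (-22 + 5/(2*(-1 - 4)))² - 1*10608 = (-22 + (5/2)/(-5))² - 10608 = (-22 + (5/2)*(-⅕))² - 10608 = (-22 - ½)² - 10608 = (-45/2)² - 10608 = 2025/4 - 10608 = -40407/4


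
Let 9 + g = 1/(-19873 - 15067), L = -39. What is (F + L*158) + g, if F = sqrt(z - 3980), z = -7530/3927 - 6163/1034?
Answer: -215614741/34940 + I*sqrt(60377739142182)/123046 ≈ -6171.0 + 63.15*I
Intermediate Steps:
z = -969337/123046 (z = -7530*1/3927 - 6163*1/1034 = -2510/1309 - 6163/1034 = -969337/123046 ≈ -7.8778)
F = I*sqrt(60377739142182)/123046 (F = sqrt(-969337/123046 - 3980) = sqrt(-490692417/123046) = I*sqrt(60377739142182)/123046 ≈ 63.15*I)
g = -314461/34940 (g = -9 + 1/(-19873 - 15067) = -9 + 1/(-34940) = -9 - 1/34940 = -314461/34940 ≈ -9.0000)
(F + L*158) + g = (I*sqrt(60377739142182)/123046 - 39*158) - 314461/34940 = (I*sqrt(60377739142182)/123046 - 6162) - 314461/34940 = (-6162 + I*sqrt(60377739142182)/123046) - 314461/34940 = -215614741/34940 + I*sqrt(60377739142182)/123046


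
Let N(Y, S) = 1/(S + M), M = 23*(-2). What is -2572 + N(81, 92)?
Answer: -118311/46 ≈ -2572.0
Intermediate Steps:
M = -46
N(Y, S) = 1/(-46 + S) (N(Y, S) = 1/(S - 46) = 1/(-46 + S))
-2572 + N(81, 92) = -2572 + 1/(-46 + 92) = -2572 + 1/46 = -118311/46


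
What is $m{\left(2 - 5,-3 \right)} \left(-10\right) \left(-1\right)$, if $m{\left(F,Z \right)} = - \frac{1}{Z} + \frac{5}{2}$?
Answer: $\frac{85}{3} \approx 28.333$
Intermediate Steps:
$m{\left(F,Z \right)} = \frac{5}{2} - \frac{1}{Z}$ ($m{\left(F,Z \right)} = - \frac{1}{Z} + 5 \cdot \frac{1}{2} = - \frac{1}{Z} + \frac{5}{2} = \frac{5}{2} - \frac{1}{Z}$)
$m{\left(2 - 5,-3 \right)} \left(-10\right) \left(-1\right) = \left(\frac{5}{2} - \frac{1}{-3}\right) \left(-10\right) \left(-1\right) = \left(\frac{5}{2} - - \frac{1}{3}\right) \left(-10\right) \left(-1\right) = \left(\frac{5}{2} + \frac{1}{3}\right) \left(-10\right) \left(-1\right) = \frac{17}{6} \left(-10\right) \left(-1\right) = \left(- \frac{85}{3}\right) \left(-1\right) = \frac{85}{3}$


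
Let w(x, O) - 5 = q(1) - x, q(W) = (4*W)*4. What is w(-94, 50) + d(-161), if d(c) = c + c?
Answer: -207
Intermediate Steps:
d(c) = 2*c
q(W) = 16*W
w(x, O) = 21 - x (w(x, O) = 5 + (16*1 - x) = 5 + (16 - x) = 21 - x)
w(-94, 50) + d(-161) = (21 - 1*(-94)) + 2*(-161) = (21 + 94) - 322 = 115 - 322 = -207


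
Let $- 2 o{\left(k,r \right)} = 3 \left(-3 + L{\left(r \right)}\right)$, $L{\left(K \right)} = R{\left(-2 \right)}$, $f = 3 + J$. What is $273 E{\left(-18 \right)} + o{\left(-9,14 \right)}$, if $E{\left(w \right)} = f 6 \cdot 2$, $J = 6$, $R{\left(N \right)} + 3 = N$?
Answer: $29496$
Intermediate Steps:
$R{\left(N \right)} = -3 + N$
$f = 9$ ($f = 3 + 6 = 9$)
$L{\left(K \right)} = -5$ ($L{\left(K \right)} = -3 - 2 = -5$)
$E{\left(w \right)} = 108$ ($E{\left(w \right)} = 9 \cdot 6 \cdot 2 = 54 \cdot 2 = 108$)
$o{\left(k,r \right)} = 12$ ($o{\left(k,r \right)} = - \frac{3 \left(-3 - 5\right)}{2} = - \frac{3 \left(-8\right)}{2} = \left(- \frac{1}{2}\right) \left(-24\right) = 12$)
$273 E{\left(-18 \right)} + o{\left(-9,14 \right)} = 273 \cdot 108 + 12 = 29484 + 12 = 29496$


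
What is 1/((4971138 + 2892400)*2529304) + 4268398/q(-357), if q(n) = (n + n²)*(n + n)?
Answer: -10611919367288997251/225603306005545751472 ≈ -0.047038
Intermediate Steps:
q(n) = 2*n*(n + n²) (q(n) = (n + n²)*(2*n) = 2*n*(n + n²))
1/((4971138 + 2892400)*2529304) + 4268398/q(-357) = 1/((4971138 + 2892400)*2529304) + 4268398/((2*(-357)²*(1 - 357))) = (1/2529304)/7863538 + 4268398/((2*127449*(-356))) = (1/7863538)*(1/2529304) + 4268398/(-90743688) = 1/19889278117552 + 4268398*(-1/90743688) = 1/19889278117552 - 2134199/45371844 = -10611919367288997251/225603306005545751472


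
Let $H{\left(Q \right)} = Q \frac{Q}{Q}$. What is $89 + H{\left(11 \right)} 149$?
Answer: $1728$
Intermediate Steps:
$H{\left(Q \right)} = Q$ ($H{\left(Q \right)} = Q 1 = Q$)
$89 + H{\left(11 \right)} 149 = 89 + 11 \cdot 149 = 89 + 1639 = 1728$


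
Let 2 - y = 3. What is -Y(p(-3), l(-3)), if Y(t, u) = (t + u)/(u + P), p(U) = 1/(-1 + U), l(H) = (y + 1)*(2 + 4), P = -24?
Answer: -1/96 ≈ -0.010417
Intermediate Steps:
y = -1 (y = 2 - 1*3 = 2 - 3 = -1)
l(H) = 0 (l(H) = (-1 + 1)*(2 + 4) = 0*6 = 0)
Y(t, u) = (t + u)/(-24 + u) (Y(t, u) = (t + u)/(u - 24) = (t + u)/(-24 + u))
-Y(p(-3), l(-3)) = -(1/(-1 - 3) + 0)/(-24 + 0) = -(1/(-4) + 0)/(-24) = -(-1)*(-1/4 + 0)/24 = -(-1)*(-1)/(24*4) = -1*1/96 = -1/96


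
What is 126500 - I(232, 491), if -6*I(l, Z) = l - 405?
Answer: 758827/6 ≈ 1.2647e+5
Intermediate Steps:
I(l, Z) = 135/2 - l/6 (I(l, Z) = -(l - 405)/6 = -(-405 + l)/6 = 135/2 - l/6)
126500 - I(232, 491) = 126500 - (135/2 - ⅙*232) = 126500 - (135/2 - 116/3) = 126500 - 1*173/6 = 126500 - 173/6 = 758827/6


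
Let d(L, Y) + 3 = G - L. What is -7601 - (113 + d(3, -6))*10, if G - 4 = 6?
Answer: -8771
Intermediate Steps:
G = 10 (G = 4 + 6 = 10)
d(L, Y) = 7 - L (d(L, Y) = -3 + (10 - L) = 7 - L)
-7601 - (113 + d(3, -6))*10 = -7601 - (113 + (7 - 1*3))*10 = -7601 - (113 + (7 - 3))*10 = -7601 - (113 + 4)*10 = -7601 - 117*10 = -7601 - 1*1170 = -7601 - 1170 = -8771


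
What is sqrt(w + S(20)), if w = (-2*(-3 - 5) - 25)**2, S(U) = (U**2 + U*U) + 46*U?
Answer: sqrt(1801) ≈ 42.438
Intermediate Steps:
S(U) = 2*U**2 + 46*U (S(U) = (U**2 + U**2) + 46*U = 2*U**2 + 46*U)
w = 81 (w = (-2*(-8) - 25)**2 = (16 - 25)**2 = (-9)**2 = 81)
sqrt(w + S(20)) = sqrt(81 + 2*20*(23 + 20)) = sqrt(81 + 2*20*43) = sqrt(81 + 1720) = sqrt(1801)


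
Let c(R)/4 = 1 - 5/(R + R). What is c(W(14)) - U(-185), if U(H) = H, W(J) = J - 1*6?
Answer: 751/4 ≈ 187.75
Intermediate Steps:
W(J) = -6 + J (W(J) = J - 6 = -6 + J)
c(R) = 4 - 10/R (c(R) = 4*(1 - 5/(R + R)) = 4*(1 - 5/(2*R)) = 4 - 10/R)
c(W(14)) - U(-185) = (4 - 10/(-6 + 14)) - 1*(-185) = (4 - 10/8) + 185 = (4 - 10*⅛) + 185 = (4 - 5/4) + 185 = 11/4 + 185 = 751/4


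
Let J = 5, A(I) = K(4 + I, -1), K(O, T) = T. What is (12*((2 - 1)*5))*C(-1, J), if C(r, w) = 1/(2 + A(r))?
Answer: 60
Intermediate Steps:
A(I) = -1
C(r, w) = 1 (C(r, w) = 1/(2 - 1) = 1/1 = 1)
(12*((2 - 1)*5))*C(-1, J) = (12*((2 - 1)*5))*1 = (12*(1*5))*1 = (12*5)*1 = 60*1 = 60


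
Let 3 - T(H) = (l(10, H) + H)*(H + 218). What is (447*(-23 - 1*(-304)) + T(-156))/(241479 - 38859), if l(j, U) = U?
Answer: 24159/33770 ≈ 0.71540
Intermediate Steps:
T(H) = 3 - 2*H*(218 + H) (T(H) = 3 - (H + H)*(H + 218) = 3 - 2*H*(218 + H))
(447*(-23 - 1*(-304)) + T(-156))/(241479 - 38859) = (447*(-23 - 1*(-304)) + (3 - 436*(-156) - 2*(-156)**2))/(241479 - 38859) = (447*(-23 + 304) + (3 + 68016 - 2*24336))/202620 = (447*281 + (3 + 68016 - 48672))*(1/202620) = (125607 + 19347)*(1/202620) = 144954*(1/202620) = 24159/33770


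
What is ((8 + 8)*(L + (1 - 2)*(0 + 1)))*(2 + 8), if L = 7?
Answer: 960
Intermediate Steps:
((8 + 8)*(L + (1 - 2)*(0 + 1)))*(2 + 8) = ((8 + 8)*(7 + (1 - 2)*(0 + 1)))*(2 + 8) = (16*(7 - 1*1))*10 = (16*(7 - 1))*10 = (16*6)*10 = 96*10 = 960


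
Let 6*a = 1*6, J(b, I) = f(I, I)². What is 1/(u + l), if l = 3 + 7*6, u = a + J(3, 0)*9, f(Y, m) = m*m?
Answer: 1/46 ≈ 0.021739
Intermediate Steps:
f(Y, m) = m²
J(b, I) = I⁴ (J(b, I) = (I²)² = I⁴)
a = 1 (a = (1*6)/6 = (⅙)*6 = 1)
u = 1 (u = 1 + 0⁴*9 = 1 + 0*9 = 1 + 0 = 1)
l = 45 (l = 3 + 42 = 45)
1/(u + l) = 1/(1 + 45) = 1/46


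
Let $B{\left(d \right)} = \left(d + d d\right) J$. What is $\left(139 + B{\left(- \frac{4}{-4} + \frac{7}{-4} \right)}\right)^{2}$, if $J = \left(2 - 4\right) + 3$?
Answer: $\frac{4932841}{256} \approx 19269.0$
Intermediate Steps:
$J = 1$ ($J = -2 + 3 = 1$)
$B{\left(d \right)} = d + d^{2}$ ($B{\left(d \right)} = \left(d + d d\right) 1 = \left(d + d^{2}\right) 1 = d + d^{2}$)
$\left(139 + B{\left(- \frac{4}{-4} + \frac{7}{-4} \right)}\right)^{2} = \left(139 + \left(- \frac{4}{-4} + \frac{7}{-4}\right) \left(1 + \left(- \frac{4}{-4} + \frac{7}{-4}\right)\right)\right)^{2} = \left(139 + \left(\left(-4\right) \left(- \frac{1}{4}\right) + 7 \left(- \frac{1}{4}\right)\right) \left(1 + \left(\left(-4\right) \left(- \frac{1}{4}\right) + 7 \left(- \frac{1}{4}\right)\right)\right)\right)^{2} = \left(139 + \left(1 - \frac{7}{4}\right) \left(1 + \left(1 - \frac{7}{4}\right)\right)\right)^{2} = \left(139 - \frac{3 \left(1 - \frac{3}{4}\right)}{4}\right)^{2} = \left(139 - \frac{3}{16}\right)^{2} = \left(\frac{2221}{16}\right)^{2} = \frac{4932841}{256}$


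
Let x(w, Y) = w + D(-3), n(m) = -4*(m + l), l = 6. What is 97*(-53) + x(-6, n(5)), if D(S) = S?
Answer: -5150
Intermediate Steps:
n(m) = -24 - 4*m (n(m) = -4*(m + 6) = -4*(6 + m) = -24 - 4*m)
x(w, Y) = -3 + w (x(w, Y) = w - 3 = -3 + w)
97*(-53) + x(-6, n(5)) = 97*(-53) + (-3 - 6) = -5141 - 9 = -5150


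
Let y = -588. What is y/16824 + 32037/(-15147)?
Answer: -15219359/7078698 ≈ -2.1500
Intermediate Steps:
y/16824 + 32037/(-15147) = -588/16824 + 32037/(-15147) = -588*1/16824 + 32037*(-1/15147) = -49/1402 - 10679/5049 = -15219359/7078698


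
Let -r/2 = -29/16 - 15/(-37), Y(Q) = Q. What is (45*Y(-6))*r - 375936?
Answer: -55750983/148 ≈ -3.7670e+5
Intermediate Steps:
r = 833/296 (r = -2*(-29/16 - 15/(-37)) = -2*(-29*1/16 - 15*(-1/37)) = -2*(-29/16 + 15/37) = -2*(-833/592) = 833/296 ≈ 2.8142)
(45*Y(-6))*r - 375936 = (45*(-6))*(833/296) - 375936 = -270*833/296 - 375936 = -112455/148 - 375936 = -55750983/148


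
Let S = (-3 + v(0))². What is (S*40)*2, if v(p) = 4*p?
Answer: 720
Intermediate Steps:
S = 9 (S = (-3 + 4*0)² = (-3 + 0)² = (-3)² = 9)
(S*40)*2 = (9*40)*2 = 360*2 = 720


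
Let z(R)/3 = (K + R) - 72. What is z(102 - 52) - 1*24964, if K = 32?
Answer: -24934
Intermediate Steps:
z(R) = -120 + 3*R (z(R) = 3*((32 + R) - 72) = 3*(-40 + R) = -120 + 3*R)
z(102 - 52) - 1*24964 = (-120 + 3*(102 - 52)) - 1*24964 = (-120 + 3*50) - 24964 = (-120 + 150) - 24964 = 30 - 24964 = -24934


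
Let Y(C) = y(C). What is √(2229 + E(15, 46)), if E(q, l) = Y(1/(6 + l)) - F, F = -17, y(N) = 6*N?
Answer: √1518374/26 ≈ 47.393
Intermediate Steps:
Y(C) = 6*C
E(q, l) = 17 + 6/(6 + l) (E(q, l) = 6/(6 + l) - 1*(-17) = 6/(6 + l) + 17 = 17 + 6/(6 + l))
√(2229 + E(15, 46)) = √(2229 + (108 + 17*46)/(6 + 46)) = √(2229 + (108 + 782)/52) = √(2229 + (1/52)*890) = √(2229 + 445/26) = √(58399/26) = √1518374/26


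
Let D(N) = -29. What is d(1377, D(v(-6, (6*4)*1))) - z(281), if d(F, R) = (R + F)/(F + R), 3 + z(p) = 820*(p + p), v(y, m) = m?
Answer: -460836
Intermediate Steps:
z(p) = -3 + 1640*p (z(p) = -3 + 820*(p + p) = -3 + 820*(2*p) = -3 + 1640*p)
d(F, R) = 1 (d(F, R) = (F + R)/(F + R) = 1)
d(1377, D(v(-6, (6*4)*1))) - z(281) = 1 - (-3 + 1640*281) = 1 - (-3 + 460840) = 1 - 1*460837 = 1 - 460837 = -460836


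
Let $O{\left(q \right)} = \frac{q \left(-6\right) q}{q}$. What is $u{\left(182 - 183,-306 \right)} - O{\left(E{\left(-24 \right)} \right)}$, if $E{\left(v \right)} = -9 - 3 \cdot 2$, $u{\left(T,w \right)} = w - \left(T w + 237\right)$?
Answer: $-939$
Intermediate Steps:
$u{\left(T,w \right)} = -237 + w - T w$ ($u{\left(T,w \right)} = w - \left(237 + T w\right) = -237 + w - T w$)
$E{\left(v \right)} = -15$ ($E{\left(v \right)} = -9 - 6 = -15$)
$O{\left(q \right)} = - 6 q$ ($O{\left(q \right)} = \frac{- 6 q q}{q} = \frac{\left(-6\right) q^{2}}{q} = - 6 q$)
$u{\left(182 - 183,-306 \right)} - O{\left(E{\left(-24 \right)} \right)} = \left(-237 - 306 - \left(182 - 183\right) \left(-306\right)\right) - \left(-6\right) \left(-15\right) = \left(-237 - 306 - \left(-1\right) \left(-306\right)\right) - 90 = \left(-237 - 306 - 306\right) - 90 = -849 - 90 = -939$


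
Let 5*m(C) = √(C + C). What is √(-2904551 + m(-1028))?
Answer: √(-72613775 + 10*I*√514)/5 ≈ 0.0026606 + 1704.3*I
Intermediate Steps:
m(C) = √2*√C/5 (m(C) = √(C + C)/5 = √(2*C)/5 = (√2*√C)/5 = √2*√C/5)
√(-2904551 + m(-1028)) = √(-2904551 + √2*√(-1028)/5) = √(-2904551 + √2*(2*I*√257)/5) = √(-2904551 + 2*I*√514/5)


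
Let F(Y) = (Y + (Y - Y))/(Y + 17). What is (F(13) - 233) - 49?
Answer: -8447/30 ≈ -281.57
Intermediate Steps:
F(Y) = Y/(17 + Y) (F(Y) = (Y + 0)/(17 + Y) = Y/(17 + Y))
(F(13) - 233) - 49 = (13/(17 + 13) - 233) - 49 = (13/30 - 233) - 49 = -6977/30 - 49 = -8447/30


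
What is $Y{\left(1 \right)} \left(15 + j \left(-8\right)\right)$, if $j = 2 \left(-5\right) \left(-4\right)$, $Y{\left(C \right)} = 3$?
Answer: $-915$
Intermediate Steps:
$j = 40$ ($j = \left(-10\right) \left(-4\right) = 40$)
$Y{\left(1 \right)} \left(15 + j \left(-8\right)\right) = 3 \left(15 + 40 \left(-8\right)\right) = 3 \left(15 - 320\right) = 3 \left(-305\right) = -915$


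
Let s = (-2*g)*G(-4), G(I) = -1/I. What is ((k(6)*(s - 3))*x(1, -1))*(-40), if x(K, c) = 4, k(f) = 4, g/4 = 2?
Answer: 4480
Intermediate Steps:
g = 8 (g = 4*2 = 8)
s = -4 (s = (-2*8)*(-1/(-4)) = -(-16)*(-1)/4 = -16*¼ = -4)
((k(6)*(s - 3))*x(1, -1))*(-40) = ((4*(-4 - 3))*4)*(-40) = ((4*(-7))*4)*(-40) = -28*4*(-40) = -112*(-40) = 4480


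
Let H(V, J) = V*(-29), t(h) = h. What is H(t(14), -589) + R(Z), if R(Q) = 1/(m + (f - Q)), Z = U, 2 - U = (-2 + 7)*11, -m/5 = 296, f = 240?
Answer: -481923/1187 ≈ -406.00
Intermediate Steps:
H(V, J) = -29*V
m = -1480 (m = -5*296 = -1480)
U = -53 (U = 2 - (-2 + 7)*11 = 2 - 5*11 = 2 - 1*55 = 2 - 55 = -53)
Z = -53
R(Q) = 1/(-1240 - Q) (R(Q) = 1/(-1480 + (240 - Q)) = 1/(-1240 - Q))
H(t(14), -589) + R(Z) = -29*14 - 1/(1240 - 53) = -406 - 1/1187 = -481923/1187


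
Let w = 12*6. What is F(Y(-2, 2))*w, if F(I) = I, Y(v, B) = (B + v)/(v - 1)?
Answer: 0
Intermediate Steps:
Y(v, B) = (B + v)/(-1 + v)
w = 72
F(Y(-2, 2))*w = ((2 - 2)/(-1 - 2))*72 = (0/(-3))*72 = -⅓*0*72 = 0*72 = 0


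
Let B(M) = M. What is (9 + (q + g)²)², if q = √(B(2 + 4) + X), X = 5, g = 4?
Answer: 2000 + 576*√11 ≈ 3910.4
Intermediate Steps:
q = √11 (q = √((2 + 4) + 5) = √(6 + 5) = √11 ≈ 3.3166)
(9 + (q + g)²)² = (9 + (√11 + 4)²)² = (9 + (4 + √11)²)²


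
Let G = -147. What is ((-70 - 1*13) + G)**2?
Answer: 52900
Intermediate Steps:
((-70 - 1*13) + G)**2 = ((-70 - 1*13) - 147)**2 = ((-70 - 13) - 147)**2 = (-83 - 147)**2 = (-230)**2 = 52900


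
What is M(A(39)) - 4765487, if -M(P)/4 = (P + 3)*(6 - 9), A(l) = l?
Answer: -4764983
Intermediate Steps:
M(P) = 36 + 12*P (M(P) = -4*(P + 3)*(6 - 9) = -4*(3 + P)*(-3) = -4*(-9 - 3*P) = 36 + 12*P)
M(A(39)) - 4765487 = (36 + 12*39) - 4765487 = (36 + 468) - 4765487 = 504 - 4765487 = -4764983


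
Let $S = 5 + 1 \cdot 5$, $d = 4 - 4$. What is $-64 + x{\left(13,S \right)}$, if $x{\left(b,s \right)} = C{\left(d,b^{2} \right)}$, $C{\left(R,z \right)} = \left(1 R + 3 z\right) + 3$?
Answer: $446$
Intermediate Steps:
$d = 0$
$S = 10$ ($S = 5 + 5 = 10$)
$C{\left(R,z \right)} = 3 + R + 3 z$ ($C{\left(R,z \right)} = \left(R + 3 z\right) + 3 = 3 + R + 3 z$)
$x{\left(b,s \right)} = 3 + 3 b^{2}$ ($x{\left(b,s \right)} = 3 + 0 + 3 b^{2} = 3 + 3 b^{2}$)
$-64 + x{\left(13,S \right)} = -64 + \left(3 + 3 \cdot 13^{2}\right) = -64 + \left(3 + 3 \cdot 169\right) = -64 + \left(3 + 507\right) = -64 + 510 = 446$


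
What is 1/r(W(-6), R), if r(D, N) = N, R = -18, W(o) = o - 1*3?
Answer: -1/18 ≈ -0.055556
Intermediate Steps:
W(o) = -3 + o (W(o) = o - 3 = -3 + o)
1/r(W(-6), R) = 1/(-18) = -1/18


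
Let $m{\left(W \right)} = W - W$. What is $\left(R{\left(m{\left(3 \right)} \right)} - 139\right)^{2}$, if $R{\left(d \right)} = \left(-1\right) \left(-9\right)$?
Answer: $16900$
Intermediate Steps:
$m{\left(W \right)} = 0$
$R{\left(d \right)} = 9$
$\left(R{\left(m{\left(3 \right)} \right)} - 139\right)^{2} = \left(9 - 139\right)^{2} = \left(-130\right)^{2} = 16900$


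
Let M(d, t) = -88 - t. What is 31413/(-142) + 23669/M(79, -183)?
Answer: 376763/13490 ≈ 27.929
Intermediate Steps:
31413/(-142) + 23669/M(79, -183) = 31413/(-142) + 23669/(-88 - 1*(-183)) = 31413*(-1/142) + 23669/(-88 + 183) = -31413/142 + 23669/95 = 376763/13490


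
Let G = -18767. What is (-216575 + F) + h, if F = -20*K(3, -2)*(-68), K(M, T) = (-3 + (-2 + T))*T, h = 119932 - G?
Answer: -58836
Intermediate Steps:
h = 138699 (h = 119932 - 1*(-18767) = 119932 + 18767 = 138699)
K(M, T) = T*(-5 + T) (K(M, T) = (-5 + T)*T = T*(-5 + T))
F = 19040 (F = -(-40)*(-5 - 2)*(-68) = -(-40)*(-7)*(-68) = -20*14*(-68) = -280*(-68) = 19040)
(-216575 + F) + h = (-216575 + 19040) + 138699 = -197535 + 138699 = -58836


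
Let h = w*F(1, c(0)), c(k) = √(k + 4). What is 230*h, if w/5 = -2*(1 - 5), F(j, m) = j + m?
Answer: 27600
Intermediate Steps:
c(k) = √(4 + k)
w = 40 (w = 5*(-2*(1 - 5)) = 5*(-2*(-4)) = 5*8 = 40)
h = 120 (h = 40*(1 + √(4 + 0)) = 40*(1 + √4) = 40*(1 + 2) = 40*3 = 120)
230*h = 230*120 = 27600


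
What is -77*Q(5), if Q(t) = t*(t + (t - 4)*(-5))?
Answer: 0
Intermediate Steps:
Q(t) = t*(20 - 4*t) (Q(t) = t*(t + (-4 + t)*(-5)) = t*(t + (20 - 5*t)) = t*(20 - 4*t))
-77*Q(5) = -308*5*(5 - 1*5) = -308*5*(5 - 5) = -308*5*0 = -77*0 = 0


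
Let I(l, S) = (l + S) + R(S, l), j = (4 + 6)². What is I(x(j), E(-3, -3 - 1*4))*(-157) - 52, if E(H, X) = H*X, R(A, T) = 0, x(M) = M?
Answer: -19049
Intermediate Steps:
j = 100 (j = 10² = 100)
I(l, S) = S + l (I(l, S) = (l + S) + 0 = (S + l) + 0 = S + l)
I(x(j), E(-3, -3 - 1*4))*(-157) - 52 = (-3*(-3 - 1*4) + 100)*(-157) - 52 = (-3*(-3 - 4) + 100)*(-157) - 52 = (-3*(-7) + 100)*(-157) - 52 = (21 + 100)*(-157) - 52 = 121*(-157) - 52 = -18997 - 52 = -19049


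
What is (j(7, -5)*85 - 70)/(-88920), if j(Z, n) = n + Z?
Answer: -5/4446 ≈ -0.0011246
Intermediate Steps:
j(Z, n) = Z + n
(j(7, -5)*85 - 70)/(-88920) = ((7 - 5)*85 - 70)/(-88920) = (2*85 - 70)*(-1/88920) = (170 - 70)*(-1/88920) = 100*(-1/88920) = -5/4446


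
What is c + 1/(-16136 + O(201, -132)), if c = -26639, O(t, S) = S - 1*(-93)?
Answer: -430885826/16175 ≈ -26639.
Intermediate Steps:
O(t, S) = 93 + S (O(t, S) = S + 93 = 93 + S)
c + 1/(-16136 + O(201, -132)) = -26639 + 1/(-16136 + (93 - 132)) = -26639 + 1/(-16136 - 39) = -26639 + 1/(-16175) = -26639 - 1/16175 = -430885826/16175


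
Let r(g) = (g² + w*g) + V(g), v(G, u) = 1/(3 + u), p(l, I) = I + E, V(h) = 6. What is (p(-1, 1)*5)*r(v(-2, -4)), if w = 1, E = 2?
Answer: 90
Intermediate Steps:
p(l, I) = 2 + I (p(l, I) = I + 2 = 2 + I)
r(g) = 6 + g + g² (r(g) = (g² + 1*g) + 6 = (g² + g) + 6 = (g + g²) + 6 = 6 + g + g²)
(p(-1, 1)*5)*r(v(-2, -4)) = ((2 + 1)*5)*(6 + 1/(3 - 4) + (1/(3 - 4))²) = (3*5)*(6 + 1/(-1) + (1/(-1))²) = 15*(6 - 1 + (-1)²) = 15*(6 - 1 + 1) = 15*6 = 90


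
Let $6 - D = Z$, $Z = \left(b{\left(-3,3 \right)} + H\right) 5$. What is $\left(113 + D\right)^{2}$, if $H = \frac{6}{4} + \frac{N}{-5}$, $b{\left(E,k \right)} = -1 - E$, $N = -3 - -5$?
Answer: $\frac{42849}{4} \approx 10712.0$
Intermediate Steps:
$N = 2$ ($N = -3 + 5 = 2$)
$H = \frac{11}{10}$ ($H = \frac{6}{4} + \frac{2}{-5} = 6 \cdot \frac{1}{4} + 2 \left(- \frac{1}{5}\right) = \frac{3}{2} - \frac{2}{5} = \frac{11}{10} \approx 1.1$)
$Z = \frac{31}{2}$ ($Z = \left(\left(-1 - -3\right) + \frac{11}{10}\right) 5 = \left(\left(-1 + 3\right) + \frac{11}{10}\right) 5 = \left(2 + \frac{11}{10}\right) 5 = \frac{31}{10} \cdot 5 = \frac{31}{2} \approx 15.5$)
$D = - \frac{19}{2}$ ($D = 6 - \frac{31}{2} = - \frac{19}{2} \approx -9.5$)
$\left(113 + D\right)^{2} = \left(113 - \frac{19}{2}\right)^{2} = \left(\frac{207}{2}\right)^{2} = \frac{42849}{4}$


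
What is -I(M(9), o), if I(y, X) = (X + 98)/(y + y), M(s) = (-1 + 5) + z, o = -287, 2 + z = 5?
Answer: 27/2 ≈ 13.500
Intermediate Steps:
z = 3 (z = -2 + 5 = 3)
M(s) = 7 (M(s) = (-1 + 5) + 3 = 4 + 3 = 7)
I(y, X) = (98 + X)/(2*y) (I(y, X) = (98 + X)/((2*y)) = (98 + X)*(1/(2*y)) = (98 + X)/(2*y))
-I(M(9), o) = -(98 - 287)/(2*7) = -(-189)/(2*7) = -1*(-27/2) = 27/2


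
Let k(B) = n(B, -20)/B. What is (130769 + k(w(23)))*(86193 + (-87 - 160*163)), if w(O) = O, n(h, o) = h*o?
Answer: 7848339474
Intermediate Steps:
k(B) = -20 (k(B) = (B*(-20))/B = (-20*B)/B = -20)
(130769 + k(w(23)))*(86193 + (-87 - 160*163)) = (130769 - 20)*(86193 + (-87 - 160*163)) = 130749*(86193 + (-87 - 26080)) = 130749*(86193 - 26167) = 130749*60026 = 7848339474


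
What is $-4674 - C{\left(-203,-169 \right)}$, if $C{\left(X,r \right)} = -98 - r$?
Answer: $-4745$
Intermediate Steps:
$-4674 - C{\left(-203,-169 \right)} = -4674 - \left(-98 - -169\right) = -4674 - \left(-98 + 169\right) = -4674 - 71 = -4745$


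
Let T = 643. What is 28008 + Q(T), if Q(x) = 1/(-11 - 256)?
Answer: 7478135/267 ≈ 28008.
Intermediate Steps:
Q(x) = -1/267 (Q(x) = 1/(-267) = -1/267)
28008 + Q(T) = 28008 - 1/267 = 7478135/267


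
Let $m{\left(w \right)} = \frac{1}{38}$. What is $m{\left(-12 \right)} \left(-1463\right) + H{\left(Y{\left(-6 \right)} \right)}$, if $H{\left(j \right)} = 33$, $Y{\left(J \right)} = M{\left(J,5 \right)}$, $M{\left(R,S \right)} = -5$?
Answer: $- \frac{11}{2} \approx -5.5$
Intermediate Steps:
$Y{\left(J \right)} = -5$
$m{\left(w \right)} = \frac{1}{38}$
$m{\left(-12 \right)} \left(-1463\right) + H{\left(Y{\left(-6 \right)} \right)} = \frac{1}{38} \left(-1463\right) + 33 = - \frac{77}{2} + 33 = - \frac{11}{2}$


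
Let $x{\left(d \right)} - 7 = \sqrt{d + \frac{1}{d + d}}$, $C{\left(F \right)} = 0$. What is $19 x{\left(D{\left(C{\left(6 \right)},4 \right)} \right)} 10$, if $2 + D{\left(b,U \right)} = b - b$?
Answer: $1330 + 285 i \approx 1330.0 + 285.0 i$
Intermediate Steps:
$D{\left(b,U \right)} = -2$ ($D{\left(b,U \right)} = -2 + \left(b - b\right) = -2 + 0 = -2$)
$x{\left(d \right)} = 7 + \sqrt{d + \frac{1}{2 d}}$ ($x{\left(d \right)} = 7 + \sqrt{d + \frac{1}{d + d}} = 7 + \sqrt{d + \frac{1}{2 d}}$)
$19 x{\left(D{\left(C{\left(6 \right)},4 \right)} \right)} 10 = 19 \left(7 + \frac{\sqrt{\frac{2}{-2} + 4 \left(-2\right)}}{2}\right) 10 = 19 \left(7 + \frac{\sqrt{2 \left(- \frac{1}{2}\right) - 8}}{2}\right) 10 = 19 \left(7 + \frac{\sqrt{-1 - 8}}{2}\right) 10 = 19 \left(7 + \frac{\sqrt{-9}}{2}\right) 10 = 19 \left(7 + \frac{3 i}{2}\right) 10 = \left(133 + \frac{57 i}{2}\right) 10 = 1330 + 285 i$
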